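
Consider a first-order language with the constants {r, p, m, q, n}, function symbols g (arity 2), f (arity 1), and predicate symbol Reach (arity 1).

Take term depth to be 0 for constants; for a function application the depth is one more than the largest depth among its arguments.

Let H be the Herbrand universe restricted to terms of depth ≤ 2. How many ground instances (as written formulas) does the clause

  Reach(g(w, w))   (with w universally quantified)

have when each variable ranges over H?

1265

Ground terms of depth ≤ 2:
  If N_k denotes the number of depth-≤k ground terms, the 5 constants give N_0 = 5, and each function symbol of arity r contributes N_{k-1}^r new terms at level k: N_k = 5 + N_{k-1}^2 + N_{k-1}.
  N_0 = 5
  N_1 = 5 + 5^2 + 5 = 35
  N_2 = 5 + 35^2 + 35 = 1265
So there are 1265 ground terms available for substitution.
There is 1 variable to instantiate (w),  occurring in at least one literal, so different choices give different ground instances.
Number of ground instances = 1265.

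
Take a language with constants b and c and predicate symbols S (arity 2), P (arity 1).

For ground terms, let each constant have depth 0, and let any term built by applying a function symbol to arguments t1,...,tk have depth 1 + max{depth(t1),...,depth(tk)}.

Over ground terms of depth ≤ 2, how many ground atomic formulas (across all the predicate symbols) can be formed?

First count ground terms of depth ≤ 2.
With no function symbols every ground term is a constant, so there are exactly 2 ground terms at every depth bound.
N_0 = 2
N_1 = 2
N_2 = 2
So |H| = 2.
Ground atoms are formed by filling each argument slot of a predicate with a term from H, so an r-ary predicate gives |H|^r atoms:
  S: 2^2 = 4;  P: 2
Total ground atoms: 4 + 2 = 6.

6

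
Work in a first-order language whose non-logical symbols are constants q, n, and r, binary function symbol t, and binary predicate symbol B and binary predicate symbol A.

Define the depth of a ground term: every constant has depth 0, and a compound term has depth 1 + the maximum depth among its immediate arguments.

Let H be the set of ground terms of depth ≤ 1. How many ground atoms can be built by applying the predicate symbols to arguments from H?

288

First count ground terms of depth ≤ 1.
Write N_k for the number of ground terms of depth ≤ k. A term of depth ≤ k is either a constant or a function symbol applied to arguments of depth ≤ k−1, so N_k = 3 + N_{k-1}^2.
N_0 = 3
N_1 = 3 + 3^2 = 12
Explicitly: q, n, r, t(q, q), t(q, n), t(q, r), t(n, q), t(n, n), t(n, r), t(r, q), t(r, n), t(r, r).
So |H| = 12.
Ground atoms are formed by filling each argument slot of a predicate with a term from H, so an r-ary predicate gives |H|^r atoms:
  B: 12^2 = 144;  A: 12^2 = 144
Total ground atoms: 144 + 144 = 288.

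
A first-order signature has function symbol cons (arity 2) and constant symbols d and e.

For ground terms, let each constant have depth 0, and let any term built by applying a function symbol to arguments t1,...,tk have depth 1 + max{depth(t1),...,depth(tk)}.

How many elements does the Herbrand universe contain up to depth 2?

38

Let N_k = |{terms of depth ≤ k}|. Then N_0 = 2 and N_k = 2 + N_{k-1}^2 for k ≥ 1 (one summand per function symbol, arity giving the exponent).
N_0 = 2
N_1 = 2 + 2^2 = 6
N_2 = 2 + 6^2 = 38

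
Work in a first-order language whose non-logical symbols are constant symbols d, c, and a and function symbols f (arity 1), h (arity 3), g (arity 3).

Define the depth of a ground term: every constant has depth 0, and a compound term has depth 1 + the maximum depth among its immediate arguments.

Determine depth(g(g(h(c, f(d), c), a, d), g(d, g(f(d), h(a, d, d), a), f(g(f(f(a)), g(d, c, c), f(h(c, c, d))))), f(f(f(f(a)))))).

depth(f(d)) = 1 + depth(d) = 1 + 0 = 1
depth(h(c, f(d), c)) = 1 + max(0, 1, 0) = 2
depth(g(h(c, f(d), c), a, d)) = 1 + max(2, 0, 0) = 3
depth(h(a, d, d)) = 1 + max(0, 0, 0) = 1
depth(g(f(d), h(a, d, d), a)) = 1 + max(1, 1, 0) = 2
depth(f(a)) = 1 + depth(a) = 1 + 0 = 1
depth(f(f(a))) = 1 + depth(f(a)) = 1 + 1 = 2
depth(g(d, c, c)) = 1 + max(0, 0, 0) = 1
depth(h(c, c, d)) = 1 + max(0, 0, 0) = 1
depth(f(h(c, c, d))) = 1 + depth(h(c, c, d)) = 1 + 1 = 2
depth(g(f(f(a)), g(d, c, c), f(h(c, c, d)))) = 1 + max(2, 1, 2) = 3
depth(f(g(f(f(a)), g(d, c, c), f(h(c, c, d))))) = 1 + depth(g(f(f(a)), g(d, c, c), f(h(c, c, d)))) = 1 + 3 = 4
depth(g(d, g(f(d), h(a, d, d), a), f(g(f(f(a)), g(d, c, c), f(h(c, c, d)))))) = 1 + max(0, 2, 4) = 5
depth(f(f(f(a)))) = 1 + depth(f(f(a))) = 1 + 2 = 3
depth(f(f(f(f(a))))) = 1 + depth(f(f(f(a)))) = 1 + 3 = 4
depth(g(g(h(c, f(d), c), a, d), g(d, g(f(d), h(a, d, d), a), f(g(f(f(a)), g(d, c, c), f(h(c, c, d))))), f(f(f(f(a)))))) = 1 + max(3, 5, 4) = 6

6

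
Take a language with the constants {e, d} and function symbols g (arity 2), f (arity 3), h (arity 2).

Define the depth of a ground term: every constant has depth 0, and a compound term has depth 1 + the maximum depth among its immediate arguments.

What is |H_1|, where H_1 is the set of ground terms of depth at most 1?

18

Write N_k for the number of ground terms of depth ≤ k. A term of depth ≤ k is either a constant or a function symbol applied to arguments of depth ≤ k−1, so N_k = 2 + N_{k-1}^2 + N_{k-1}^3 + N_{k-1}^2.
N_0 = 2
N_1 = 2 + 2^2 + 2^3 + 2^2 = 18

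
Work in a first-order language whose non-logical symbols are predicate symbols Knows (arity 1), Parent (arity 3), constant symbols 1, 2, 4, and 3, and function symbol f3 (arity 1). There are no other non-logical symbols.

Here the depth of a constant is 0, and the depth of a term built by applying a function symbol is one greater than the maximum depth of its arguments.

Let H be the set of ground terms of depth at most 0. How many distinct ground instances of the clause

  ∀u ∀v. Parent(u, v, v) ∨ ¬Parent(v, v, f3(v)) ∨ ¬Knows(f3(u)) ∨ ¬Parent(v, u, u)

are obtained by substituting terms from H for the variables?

Ground terms of depth ≤ 0:
  Let N_k = |{terms of depth ≤ k}|. Then N_0 = 4 and N_k = 4 + N_{k-1} for k ≥ 1 (one summand per function symbol, arity giving the exponent).
  N_0 = 4
  Explicitly: 1, 2, 4, 3.
So there are 4 ground terms available for substitution.
The clause has 2 distinct variables (u, v), each appearing in the body. In the free term algebra distinct substitutions yield syntactically distinct ground instances.
Number of ground instances = 4^2 = 16.

16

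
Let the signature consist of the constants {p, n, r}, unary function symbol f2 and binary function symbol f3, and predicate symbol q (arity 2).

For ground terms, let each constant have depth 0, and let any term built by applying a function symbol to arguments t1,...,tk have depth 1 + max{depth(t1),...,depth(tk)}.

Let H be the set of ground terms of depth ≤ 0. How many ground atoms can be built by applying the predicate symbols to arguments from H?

9

First count ground terms of depth ≤ 0.
If N_k denotes the number of depth-≤k ground terms, the 3 constants give N_0 = 3, and each function symbol of arity r contributes N_{k-1}^r new terms at level k: N_k = 3 + N_{k-1} + N_{k-1}^2.
N_0 = 3
Explicitly: p, n, r.
So |H| = 3.
A ground atom is a predicate applied to a tuple of terms from H, so the count is the sum over predicates of |H|^arity:
  q: 3^2 = 9
Total ground atoms: 9.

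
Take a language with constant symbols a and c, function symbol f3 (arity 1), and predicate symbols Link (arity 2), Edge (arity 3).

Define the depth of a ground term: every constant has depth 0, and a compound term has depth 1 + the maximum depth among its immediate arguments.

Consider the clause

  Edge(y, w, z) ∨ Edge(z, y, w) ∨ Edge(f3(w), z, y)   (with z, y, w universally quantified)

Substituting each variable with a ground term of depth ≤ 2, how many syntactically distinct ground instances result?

216

Ground terms of depth ≤ 2:
  Write N_k for the number of ground terms of depth ≤ k. A term of depth ≤ k is either a constant or a function symbol applied to arguments of depth ≤ k−1, so N_k = 2 + N_{k-1}.
  N_0 = 2
  N_1 = 2 + 2 = 4
  N_2 = 2 + 4 = 6
  Explicitly: a, c, f3(a), f3(c), f3(f3(a)), f3(f3(c)).
So there are 6 ground terms available for substitution.
Each of z, y, w ranges independently over the available ground terms, and distinct assignments produce distinct instances.
Number of ground instances = 6^3 = 216.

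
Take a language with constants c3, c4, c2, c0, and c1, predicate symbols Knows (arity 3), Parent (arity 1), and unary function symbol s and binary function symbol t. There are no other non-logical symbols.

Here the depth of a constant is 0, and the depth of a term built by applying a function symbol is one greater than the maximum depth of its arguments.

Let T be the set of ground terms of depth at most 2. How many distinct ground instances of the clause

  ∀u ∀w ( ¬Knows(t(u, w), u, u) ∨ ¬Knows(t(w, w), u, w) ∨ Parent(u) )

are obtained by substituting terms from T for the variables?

Ground terms of depth ≤ 2:
  Count level by level. With function symbols s/1, t/2, the terms of depth ≤ k are the 5 constants together with each function applied to depth-≤(k−1) tuples, so N_k = 5 + N_{k-1} + N_{k-1}^2.
  N_0 = 5
  N_1 = 5 + 5 + 5^2 = 35
  N_2 = 5 + 35 + 35^2 = 1265
So there are 1265 ground terms available for substitution.
The body mentions every one of the 2 quantified variables; since ground terms form a free algebra, no two substitutions collapse to the same formula.
Number of ground instances = 1265^2 = 1600225.

1600225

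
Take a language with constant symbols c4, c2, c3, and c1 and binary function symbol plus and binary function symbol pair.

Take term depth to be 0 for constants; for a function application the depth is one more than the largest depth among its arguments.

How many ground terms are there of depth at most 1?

36

Count level by level. With function symbols plus/2, pair/2, the terms of depth ≤ k are the 4 constants together with each function applied to depth-≤(k−1) tuples, so N_k = 4 + N_{k-1}^2 + N_{k-1}^2.
N_0 = 4
N_1 = 4 + 4^2 + 4^2 = 36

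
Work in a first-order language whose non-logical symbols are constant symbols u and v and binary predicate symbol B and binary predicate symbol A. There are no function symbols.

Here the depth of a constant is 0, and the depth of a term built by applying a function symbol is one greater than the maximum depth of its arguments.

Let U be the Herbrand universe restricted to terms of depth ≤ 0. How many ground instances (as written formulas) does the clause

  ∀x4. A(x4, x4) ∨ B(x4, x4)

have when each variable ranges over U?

2

Ground terms of depth ≤ 0:
  With no function symbols every ground term is a constant, so there are exactly 2 ground terms at every depth bound.
  N_0 = 2
  Explicitly: u, v.
So there are 2 ground terms available for substitution.
The body mentions the single quantified variable x4; since ground terms form a free algebra, no two substitutions collapse to the same formula.
Number of ground instances = 2.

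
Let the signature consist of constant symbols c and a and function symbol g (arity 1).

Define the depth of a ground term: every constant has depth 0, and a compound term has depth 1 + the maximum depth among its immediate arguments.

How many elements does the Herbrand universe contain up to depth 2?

6

Count level by level. With function symbols g/1, the terms of depth ≤ k are the 2 constants together with each function applied to depth-≤(k−1) tuples, so N_k = 2 + N_{k-1}.
N_0 = 2
N_1 = 2 + 2 = 4
N_2 = 2 + 4 = 6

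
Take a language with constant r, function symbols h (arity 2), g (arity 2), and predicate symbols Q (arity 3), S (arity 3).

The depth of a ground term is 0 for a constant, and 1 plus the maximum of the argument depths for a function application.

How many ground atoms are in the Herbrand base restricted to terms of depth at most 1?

54

First count ground terms of depth ≤ 1.
If N_k denotes the number of depth-≤k ground terms, the 1 constant gives N_0 = 1, and each function symbol of arity r contributes N_{k-1}^r new terms at level k: N_k = 1 + N_{k-1}^2 + N_{k-1}^2.
N_0 = 1
N_1 = 1 + 1^2 + 1^2 = 3
So |H| = 3.
A ground atom is a predicate applied to a tuple of terms from H, so the count is the sum over predicates of |H|^arity:
  Q: 3^3 = 27;  S: 3^3 = 27
Total ground atoms: 27 + 27 = 54.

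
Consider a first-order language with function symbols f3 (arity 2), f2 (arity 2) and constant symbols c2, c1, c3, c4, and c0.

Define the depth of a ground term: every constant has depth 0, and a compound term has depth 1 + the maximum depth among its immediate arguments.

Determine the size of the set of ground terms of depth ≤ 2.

6055

Count level by level. With function symbols f3/2, f2/2, the terms of depth ≤ k are the 5 constants together with each function applied to depth-≤(k−1) tuples, so N_k = 5 + N_{k-1}^2 + N_{k-1}^2.
N_0 = 5
N_1 = 5 + 5^2 + 5^2 = 55
N_2 = 5 + 55^2 + 55^2 = 6055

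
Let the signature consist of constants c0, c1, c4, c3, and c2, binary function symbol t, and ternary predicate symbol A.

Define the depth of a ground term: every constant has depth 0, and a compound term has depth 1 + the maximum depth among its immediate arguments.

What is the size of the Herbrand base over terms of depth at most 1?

27000

First count ground terms of depth ≤ 1.
Write N_k for the number of ground terms of depth ≤ k. A term of depth ≤ k is either a constant or a function symbol applied to arguments of depth ≤ k−1, so N_k = 5 + N_{k-1}^2.
N_0 = 5
N_1 = 5 + 5^2 = 30
So |H| = 30.
For each predicate symbol, the number of ground atoms is |H| raised to its arity; summing:
  A: 30^3 = 27000
Total ground atoms: 27000.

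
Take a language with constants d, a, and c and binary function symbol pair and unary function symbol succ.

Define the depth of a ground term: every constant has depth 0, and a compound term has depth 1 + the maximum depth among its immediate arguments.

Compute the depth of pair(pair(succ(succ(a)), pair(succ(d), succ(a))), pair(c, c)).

4

depth(succ(a)) = 1 + depth(a) = 1 + 0 = 1
depth(succ(succ(a))) = 1 + depth(succ(a)) = 1 + 1 = 2
depth(succ(d)) = 1 + depth(d) = 1 + 0 = 1
depth(pair(succ(d), succ(a))) = 1 + max(1, 1) = 2
depth(pair(succ(succ(a)), pair(succ(d), succ(a)))) = 1 + max(2, 2) = 3
depth(pair(c, c)) = 1 + max(0, 0) = 1
depth(pair(pair(succ(succ(a)), pair(succ(d), succ(a))), pair(c, c))) = 1 + max(3, 1) = 4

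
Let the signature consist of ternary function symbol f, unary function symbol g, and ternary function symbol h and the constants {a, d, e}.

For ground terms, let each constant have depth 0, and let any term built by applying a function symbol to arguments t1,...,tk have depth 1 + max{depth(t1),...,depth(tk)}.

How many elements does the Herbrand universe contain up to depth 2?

432063

Let N_k = |{terms of depth ≤ k}|. Then N_0 = 3 and N_k = 3 + N_{k-1}^3 + N_{k-1} + N_{k-1}^3 for k ≥ 1 (one summand per function symbol, arity giving the exponent).
N_0 = 3
N_1 = 3 + 3^3 + 3 + 3^3 = 60
N_2 = 3 + 60^3 + 60 + 60^3 = 432063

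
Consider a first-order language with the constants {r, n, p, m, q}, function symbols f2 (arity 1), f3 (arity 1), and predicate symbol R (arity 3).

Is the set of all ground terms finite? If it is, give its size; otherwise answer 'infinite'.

The signature has at least one function symbol (f2, arity 1) and at least one constant (r).
Iterating f2 gives infinitely many distinct ground terms: r, f2(r), f2(f2(r)), ...
So the Herbrand universe is infinite.

infinite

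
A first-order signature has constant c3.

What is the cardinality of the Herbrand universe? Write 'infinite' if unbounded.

There are no function symbols, so the only ground term is the single constant.
The Herbrand universe is {c3}, finite with 1 element.

1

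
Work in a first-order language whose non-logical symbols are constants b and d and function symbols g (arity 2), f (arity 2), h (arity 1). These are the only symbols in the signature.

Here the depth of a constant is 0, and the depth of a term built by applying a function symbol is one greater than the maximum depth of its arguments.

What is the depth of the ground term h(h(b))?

depth(h(b)) = 1 + depth(b) = 1 + 0 = 1
depth(h(h(b))) = 1 + depth(h(b)) = 1 + 1 = 2

2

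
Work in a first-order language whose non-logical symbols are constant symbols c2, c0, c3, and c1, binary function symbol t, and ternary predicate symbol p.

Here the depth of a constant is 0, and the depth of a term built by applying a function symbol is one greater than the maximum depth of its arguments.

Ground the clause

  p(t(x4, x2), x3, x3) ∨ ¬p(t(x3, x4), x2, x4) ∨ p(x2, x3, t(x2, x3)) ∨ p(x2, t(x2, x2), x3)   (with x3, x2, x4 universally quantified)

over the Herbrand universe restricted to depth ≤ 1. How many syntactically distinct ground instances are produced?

8000

Ground terms of depth ≤ 1:
  Count level by level. With function symbols t/2, the terms of depth ≤ k are the 4 constants together with each function applied to depth-≤(k−1) tuples, so N_k = 4 + N_{k-1}^2.
  N_0 = 4
  N_1 = 4 + 4^2 = 20
So there are 20 ground terms available for substitution.
There are 3 variables to instantiate (x3, x2, x4), each occurring in at least one literal, so different choices give different ground instances.
Number of ground instances = 20^3 = 8000.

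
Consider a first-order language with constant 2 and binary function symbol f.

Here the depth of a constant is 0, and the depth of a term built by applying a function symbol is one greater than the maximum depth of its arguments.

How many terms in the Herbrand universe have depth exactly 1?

1

Write N_k for the number of ground terms of depth ≤ k. A term of depth ≤ k is either a constant or a function symbol applied to arguments of depth ≤ k−1, so N_k = 1 + N_{k-1}^2.
N_0 = 1
N_1 = 1 + 1^2 = 2
Terms of depth exactly 1: N_1 − N_0 = 2 − 1 = 1.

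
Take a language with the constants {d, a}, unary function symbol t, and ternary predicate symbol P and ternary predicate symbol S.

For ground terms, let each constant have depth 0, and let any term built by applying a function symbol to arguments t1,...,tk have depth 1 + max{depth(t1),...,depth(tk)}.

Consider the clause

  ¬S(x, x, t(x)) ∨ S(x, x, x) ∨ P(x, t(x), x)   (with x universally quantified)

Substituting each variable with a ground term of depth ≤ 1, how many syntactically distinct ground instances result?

4

Ground terms of depth ≤ 1:
  Write N_k for the number of ground terms of depth ≤ k. A term of depth ≤ k is either a constant or a function symbol applied to arguments of depth ≤ k−1, so N_k = 2 + N_{k-1}.
  N_0 = 2
  N_1 = 2 + 2 = 4
  Explicitly: d, a, t(d), t(a).
So there are 4 ground terms available for substitution.
The variable x ranges independently over the available ground terms, and distinct assignments produce distinct instances.
Number of ground instances = 4.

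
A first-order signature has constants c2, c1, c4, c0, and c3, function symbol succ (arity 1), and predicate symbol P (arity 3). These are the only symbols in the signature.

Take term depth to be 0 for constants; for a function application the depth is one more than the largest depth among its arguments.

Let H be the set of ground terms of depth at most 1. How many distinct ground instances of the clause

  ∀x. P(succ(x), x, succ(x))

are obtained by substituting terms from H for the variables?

Ground terms of depth ≤ 1:
  If N_k denotes the number of depth-≤k ground terms, the 5 constants give N_0 = 5, and each function symbol of arity r contributes N_{k-1}^r new terms at level k: N_k = 5 + N_{k-1}.
  N_0 = 5
  N_1 = 5 + 5 = 10
  Explicitly: c2, c1, c4, c0, c3, succ(c2), succ(c1), succ(c4), succ(c0), succ(c3).
So there are 10 ground terms available for substitution.
The body mentions the single quantified variable x; since ground terms form a free algebra, no two substitutions collapse to the same formula.
Number of ground instances = 10.

10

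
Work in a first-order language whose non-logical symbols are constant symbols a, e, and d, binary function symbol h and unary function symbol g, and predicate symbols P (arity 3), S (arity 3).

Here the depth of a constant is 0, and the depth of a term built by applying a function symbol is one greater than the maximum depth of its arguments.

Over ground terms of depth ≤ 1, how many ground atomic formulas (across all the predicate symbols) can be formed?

First count ground terms of depth ≤ 1.
Let N_k count ground terms of depth at most k. Each non-constant term of depth ≤ k is some function symbol applied to depth-≤(k−1) arguments, giving N_k = 3 + N_{k-1}^2 + N_{k-1}.
N_0 = 3
N_1 = 3 + 3^2 + 3 = 15
So |H| = 15.
Each predicate of arity r yields |H|^r ground atoms (one per choice of an r-tuple from H):
  P: 15^3 = 3375;  S: 15^3 = 3375
Total ground atoms: 3375 + 3375 = 6750.

6750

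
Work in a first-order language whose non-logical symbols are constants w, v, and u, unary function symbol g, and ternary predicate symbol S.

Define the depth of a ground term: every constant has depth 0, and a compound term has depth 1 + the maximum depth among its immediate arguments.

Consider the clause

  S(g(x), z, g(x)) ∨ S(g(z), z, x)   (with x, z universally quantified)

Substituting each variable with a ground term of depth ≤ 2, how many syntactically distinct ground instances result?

Ground terms of depth ≤ 2:
  If N_k denotes the number of depth-≤k ground terms, the 3 constants give N_0 = 3, and each function symbol of arity r contributes N_{k-1}^r new terms at level k: N_k = 3 + N_{k-1}.
  N_0 = 3
  N_1 = 3 + 3 = 6
  N_2 = 3 + 6 = 9
So there are 9 ground terms available for substitution.
The body mentions every one of the 2 quantified variables; since ground terms form a free algebra, no two substitutions collapse to the same formula.
Number of ground instances = 9^2 = 81.

81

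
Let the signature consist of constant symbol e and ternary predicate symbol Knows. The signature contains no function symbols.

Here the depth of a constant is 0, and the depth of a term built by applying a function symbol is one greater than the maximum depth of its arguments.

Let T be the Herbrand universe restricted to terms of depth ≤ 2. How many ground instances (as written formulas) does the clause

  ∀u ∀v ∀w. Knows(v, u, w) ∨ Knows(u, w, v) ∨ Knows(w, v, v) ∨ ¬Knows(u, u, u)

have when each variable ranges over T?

1

Ground terms of depth ≤ 2:
  With no function symbols every ground term is a constant, so there is exactly 1 ground term at every depth bound.
  N_0 = 1
  N_1 = 1
  N_2 = 1
  Explicitly: e.
So there is exactly 1 ground term available for substitution.
The body mentions every one of the 3 quantified variables; since ground terms form a free algebra, no two substitutions collapse to the same formula.
Number of ground instances = 1^3 = 1.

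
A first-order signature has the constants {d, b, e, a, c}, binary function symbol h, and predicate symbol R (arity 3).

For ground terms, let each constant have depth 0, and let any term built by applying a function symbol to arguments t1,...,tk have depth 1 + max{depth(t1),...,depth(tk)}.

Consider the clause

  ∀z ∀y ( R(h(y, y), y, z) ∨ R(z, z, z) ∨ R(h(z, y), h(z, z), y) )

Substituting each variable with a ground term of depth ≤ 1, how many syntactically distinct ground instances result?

900

Ground terms of depth ≤ 1:
  If N_k denotes the number of depth-≤k ground terms, the 5 constants give N_0 = 5, and each function symbol of arity r contributes N_{k-1}^r new terms at level k: N_k = 5 + N_{k-1}^2.
  N_0 = 5
  N_1 = 5 + 5^2 = 30
So there are 30 ground terms available for substitution.
There are 2 variables to instantiate (z, y), each occurring in at least one literal, so different choices give different ground instances.
Number of ground instances = 30^2 = 900.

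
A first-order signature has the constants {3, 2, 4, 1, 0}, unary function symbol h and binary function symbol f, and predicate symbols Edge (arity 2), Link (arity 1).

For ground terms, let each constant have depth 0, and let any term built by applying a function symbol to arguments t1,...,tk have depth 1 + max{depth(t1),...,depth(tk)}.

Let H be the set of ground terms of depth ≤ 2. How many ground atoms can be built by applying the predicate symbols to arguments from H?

1601490

First count ground terms of depth ≤ 2.
If N_k denotes the number of depth-≤k ground terms, the 5 constants give N_0 = 5, and each function symbol of arity r contributes N_{k-1}^r new terms at level k: N_k = 5 + N_{k-1} + N_{k-1}^2.
N_0 = 5
N_1 = 5 + 5 + 5^2 = 35
N_2 = 5 + 35 + 35^2 = 1265
So |H| = 1265.
Each predicate of arity r yields |H|^r ground atoms (one per choice of an r-tuple from H):
  Edge: 1265^2 = 1600225;  Link: 1265
Total ground atoms: 1600225 + 1265 = 1601490.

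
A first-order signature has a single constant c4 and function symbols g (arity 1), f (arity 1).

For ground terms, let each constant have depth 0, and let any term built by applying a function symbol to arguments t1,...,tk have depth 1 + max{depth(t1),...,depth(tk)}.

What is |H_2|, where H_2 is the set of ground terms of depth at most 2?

7

Let N_k count ground terms of depth at most k. Each non-constant term of depth ≤ k is some function symbol applied to depth-≤(k−1) arguments, giving N_k = 1 + N_{k-1} + N_{k-1}.
N_0 = 1
N_1 = 1 + 1 + 1 = 3
N_2 = 1 + 3 + 3 = 7
Explicitly: c4, g(c4), g(g(c4)), g(f(c4)), f(c4), f(g(c4)), f(f(c4)).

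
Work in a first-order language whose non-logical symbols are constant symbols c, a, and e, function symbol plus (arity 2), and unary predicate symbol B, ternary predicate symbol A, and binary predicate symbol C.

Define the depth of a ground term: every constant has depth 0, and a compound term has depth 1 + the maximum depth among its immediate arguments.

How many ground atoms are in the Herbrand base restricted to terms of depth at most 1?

1884

First count ground terms of depth ≤ 1.
Count level by level. With function symbols plus/2, the terms of depth ≤ k are the 3 constants together with each function applied to depth-≤(k−1) tuples, so N_k = 3 + N_{k-1}^2.
N_0 = 3
N_1 = 3 + 3^2 = 12
So |H| = 12.
For each predicate symbol, the number of ground atoms is |H| raised to its arity; summing:
  B: 12;  A: 12^3 = 1728;  C: 12^2 = 144
Total ground atoms: 12 + 1728 + 144 = 1884.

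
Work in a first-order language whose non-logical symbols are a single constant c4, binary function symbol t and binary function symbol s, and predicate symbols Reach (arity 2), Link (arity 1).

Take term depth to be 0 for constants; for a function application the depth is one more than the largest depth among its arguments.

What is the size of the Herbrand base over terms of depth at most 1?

12

First count ground terms of depth ≤ 1.
Let N_k = |{terms of depth ≤ k}|. Then N_0 = 1 and N_k = 1 + N_{k-1}^2 + N_{k-1}^2 for k ≥ 1 (one summand per function symbol, arity giving the exponent).
N_0 = 1
N_1 = 1 + 1^2 + 1^2 = 3
Explicitly: c4, t(c4, c4), s(c4, c4).
So |H| = 3.
Ground atoms are formed by filling each argument slot of a predicate with a term from H, so an r-ary predicate gives |H|^r atoms:
  Reach: 3^2 = 9;  Link: 3
Total ground atoms: 9 + 3 = 12.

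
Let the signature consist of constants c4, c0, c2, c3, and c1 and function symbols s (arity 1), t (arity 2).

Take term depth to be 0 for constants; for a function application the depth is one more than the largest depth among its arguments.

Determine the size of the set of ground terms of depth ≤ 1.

Let N_k count ground terms of depth at most k. Each non-constant term of depth ≤ k is some function symbol applied to depth-≤(k−1) arguments, giving N_k = 5 + N_{k-1} + N_{k-1}^2.
N_0 = 5
N_1 = 5 + 5 + 5^2 = 35

35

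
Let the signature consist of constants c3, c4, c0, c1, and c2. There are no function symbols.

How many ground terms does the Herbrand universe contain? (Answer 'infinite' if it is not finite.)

5

There are no function symbols, so every ground term is one of the 5 constants.
The Herbrand universe is {c3, c4, c0, c1, c2}, which is finite with 5 elements.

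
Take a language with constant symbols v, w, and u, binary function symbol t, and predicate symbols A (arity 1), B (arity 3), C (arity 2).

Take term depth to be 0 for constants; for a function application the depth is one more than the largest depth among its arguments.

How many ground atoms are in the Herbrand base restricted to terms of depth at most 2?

First count ground terms of depth ≤ 2.
Let N_k = |{terms of depth ≤ k}|. Then N_0 = 3 and N_k = 3 + N_{k-1}^2 for k ≥ 1 (one summand per function symbol, arity giving the exponent).
N_0 = 3
N_1 = 3 + 3^2 = 12
N_2 = 3 + 12^2 = 147
So |H| = 147.
A ground atom is a predicate applied to a tuple of terms from H, so the count is the sum over predicates of |H|^arity:
  A: 147;  B: 147^3 = 3176523;  C: 147^2 = 21609
Total ground atoms: 147 + 3176523 + 21609 = 3198279.

3198279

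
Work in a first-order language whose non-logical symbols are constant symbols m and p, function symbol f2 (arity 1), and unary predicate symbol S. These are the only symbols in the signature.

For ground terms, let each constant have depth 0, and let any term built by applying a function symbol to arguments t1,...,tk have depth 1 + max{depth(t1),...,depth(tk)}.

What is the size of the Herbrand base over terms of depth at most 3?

8

First count ground terms of depth ≤ 3.
If N_k denotes the number of depth-≤k ground terms, the 2 constants give N_0 = 2, and each function symbol of arity r contributes N_{k-1}^r new terms at level k: N_k = 2 + N_{k-1}.
N_0 = 2
N_1 = 2 + 2 = 4
N_2 = 2 + 4 = 6
N_3 = 2 + 6 = 8
So |H| = 8.
A ground atom is a predicate applied to a tuple of terms from H, so the count is the sum over predicates of |H|^arity:
  S: 8
Total ground atoms: 8.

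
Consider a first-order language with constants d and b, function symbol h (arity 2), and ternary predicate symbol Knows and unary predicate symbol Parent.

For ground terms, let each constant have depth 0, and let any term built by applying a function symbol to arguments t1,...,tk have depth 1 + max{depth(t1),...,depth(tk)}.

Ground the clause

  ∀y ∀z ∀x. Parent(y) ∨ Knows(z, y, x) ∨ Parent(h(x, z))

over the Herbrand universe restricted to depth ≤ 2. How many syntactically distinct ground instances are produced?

Ground terms of depth ≤ 2:
  Write N_k for the number of ground terms of depth ≤ k. A term of depth ≤ k is either a constant or a function symbol applied to arguments of depth ≤ k−1, so N_k = 2 + N_{k-1}^2.
  N_0 = 2
  N_1 = 2 + 2^2 = 6
  N_2 = 2 + 6^2 = 38
So there are 38 ground terms available for substitution.
Each of y, z, x ranges independently over the available ground terms, and distinct assignments produce distinct instances.
Number of ground instances = 38^3 = 54872.

54872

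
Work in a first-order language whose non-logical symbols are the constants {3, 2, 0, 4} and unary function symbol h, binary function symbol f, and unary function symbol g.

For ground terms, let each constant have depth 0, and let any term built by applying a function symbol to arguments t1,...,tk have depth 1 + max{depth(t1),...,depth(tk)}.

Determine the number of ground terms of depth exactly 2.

816

If N_k denotes the number of depth-≤k ground terms, the 4 constants give N_0 = 4, and each function symbol of arity r contributes N_{k-1}^r new terms at level k: N_k = 4 + N_{k-1} + N_{k-1}^2 + N_{k-1}.
N_0 = 4
N_1 = 4 + 4 + 4^2 + 4 = 28
N_2 = 4 + 28 + 28^2 + 28 = 844
Terms of depth exactly 2: N_2 − N_1 = 844 − 28 = 816.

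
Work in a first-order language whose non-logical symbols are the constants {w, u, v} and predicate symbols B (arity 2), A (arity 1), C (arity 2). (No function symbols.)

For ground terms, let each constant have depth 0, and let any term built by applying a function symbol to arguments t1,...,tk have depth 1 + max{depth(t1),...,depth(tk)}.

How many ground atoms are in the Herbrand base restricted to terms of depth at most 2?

First count ground terms of depth ≤ 2.
With no function symbols every ground term is a constant, so there are exactly 3 ground terms at every depth bound.
N_0 = 3
N_1 = 3
N_2 = 3
Explicitly: w, u, v.
So |H| = 3.
For each predicate symbol, the number of ground atoms is |H| raised to its arity; summing:
  B: 3^2 = 9;  A: 3;  C: 3^2 = 9
Total ground atoms: 9 + 3 + 9 = 21.

21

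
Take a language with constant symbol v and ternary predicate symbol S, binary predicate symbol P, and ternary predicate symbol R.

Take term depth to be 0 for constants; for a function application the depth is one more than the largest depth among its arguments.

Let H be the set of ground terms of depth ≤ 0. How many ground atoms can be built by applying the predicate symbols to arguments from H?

3

First count ground terms of depth ≤ 0.
With no function symbols every ground term is a constant, so there is exactly 1 ground term at every depth bound.
N_0 = 1
Explicitly: v.
So |H| = 1.
Each predicate of arity r yields |H|^r ground atoms (one per choice of an r-tuple from H):
  S: 1^3 = 1;  P: 1^2 = 1;  R: 1^3 = 1
Total ground atoms: 1 + 1 + 1 = 3.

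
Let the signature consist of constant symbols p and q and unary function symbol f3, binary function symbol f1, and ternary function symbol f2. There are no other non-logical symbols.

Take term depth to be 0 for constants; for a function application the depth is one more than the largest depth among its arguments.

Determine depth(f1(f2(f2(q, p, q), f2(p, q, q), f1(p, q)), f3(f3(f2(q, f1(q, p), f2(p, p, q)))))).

depth(f2(q, p, q)) = 1 + max(0, 0, 0) = 1
depth(f2(p, q, q)) = 1 + max(0, 0, 0) = 1
depth(f1(p, q)) = 1 + max(0, 0) = 1
depth(f2(f2(q, p, q), f2(p, q, q), f1(p, q))) = 1 + max(1, 1, 1) = 2
depth(f1(q, p)) = 1 + max(0, 0) = 1
depth(f2(p, p, q)) = 1 + max(0, 0, 0) = 1
depth(f2(q, f1(q, p), f2(p, p, q))) = 1 + max(0, 1, 1) = 2
depth(f3(f2(q, f1(q, p), f2(p, p, q)))) = 1 + depth(f2(q, f1(q, p), f2(p, p, q))) = 1 + 2 = 3
depth(f3(f3(f2(q, f1(q, p), f2(p, p, q))))) = 1 + depth(f3(f2(q, f1(q, p), f2(p, p, q)))) = 1 + 3 = 4
depth(f1(f2(f2(q, p, q), f2(p, q, q), f1(p, q)), f3(f3(f2(q, f1(q, p), f2(p, p, q)))))) = 1 + max(2, 4) = 5

5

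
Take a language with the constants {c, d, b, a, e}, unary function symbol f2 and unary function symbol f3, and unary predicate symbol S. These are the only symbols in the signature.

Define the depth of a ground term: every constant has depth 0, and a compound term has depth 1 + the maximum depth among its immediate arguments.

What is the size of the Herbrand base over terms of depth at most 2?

35

First count ground terms of depth ≤ 2.
If N_k denotes the number of depth-≤k ground terms, the 5 constants give N_0 = 5, and each function symbol of arity r contributes N_{k-1}^r new terms at level k: N_k = 5 + N_{k-1} + N_{k-1}.
N_0 = 5
N_1 = 5 + 5 + 5 = 15
N_2 = 5 + 15 + 15 = 35
So |H| = 35.
Ground atoms are formed by filling each argument slot of a predicate with a term from H, so an r-ary predicate gives |H|^r atoms:
  S: 35
Total ground atoms: 35.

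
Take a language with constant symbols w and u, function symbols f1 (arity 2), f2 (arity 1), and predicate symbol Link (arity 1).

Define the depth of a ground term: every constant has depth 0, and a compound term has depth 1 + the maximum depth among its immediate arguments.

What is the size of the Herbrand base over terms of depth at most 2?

74

First count ground terms of depth ≤ 2.
Let N_k = |{terms of depth ≤ k}|. Then N_0 = 2 and N_k = 2 + N_{k-1}^2 + N_{k-1} for k ≥ 1 (one summand per function symbol, arity giving the exponent).
N_0 = 2
N_1 = 2 + 2^2 + 2 = 8
N_2 = 2 + 8^2 + 8 = 74
So |H| = 74.
Ground atoms are formed by filling each argument slot of a predicate with a term from H, so an r-ary predicate gives |H|^r atoms:
  Link: 74
Total ground atoms: 74.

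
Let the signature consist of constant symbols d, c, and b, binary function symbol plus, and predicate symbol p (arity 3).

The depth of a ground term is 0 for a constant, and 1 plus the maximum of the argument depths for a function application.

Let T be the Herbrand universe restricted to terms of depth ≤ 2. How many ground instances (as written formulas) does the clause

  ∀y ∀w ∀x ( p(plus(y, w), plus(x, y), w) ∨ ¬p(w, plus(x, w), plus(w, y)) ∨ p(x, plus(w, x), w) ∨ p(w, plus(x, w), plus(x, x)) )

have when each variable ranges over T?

3176523

Ground terms of depth ≤ 2:
  Let N_k count ground terms of depth at most k. Each non-constant term of depth ≤ k is some function symbol applied to depth-≤(k−1) arguments, giving N_k = 3 + N_{k-1}^2.
  N_0 = 3
  N_1 = 3 + 3^2 = 12
  N_2 = 3 + 12^2 = 147
So there are 147 ground terms available for substitution.
The body mentions every one of the 3 quantified variables; since ground terms form a free algebra, no two substitutions collapse to the same formula.
Number of ground instances = 147^3 = 3176523.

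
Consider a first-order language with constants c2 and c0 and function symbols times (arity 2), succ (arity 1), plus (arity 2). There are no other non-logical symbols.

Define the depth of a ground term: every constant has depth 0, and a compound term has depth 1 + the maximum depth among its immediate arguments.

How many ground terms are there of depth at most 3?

182712

Count level by level. With function symbols times/2, succ/1, plus/2, the terms of depth ≤ k are the 2 constants together with each function applied to depth-≤(k−1) tuples, so N_k = 2 + N_{k-1}^2 + N_{k-1} + N_{k-1}^2.
N_0 = 2
N_1 = 2 + 2^2 + 2 + 2^2 = 12
N_2 = 2 + 12^2 + 12 + 12^2 = 302
N_3 = 2 + 302^2 + 302 + 302^2 = 182712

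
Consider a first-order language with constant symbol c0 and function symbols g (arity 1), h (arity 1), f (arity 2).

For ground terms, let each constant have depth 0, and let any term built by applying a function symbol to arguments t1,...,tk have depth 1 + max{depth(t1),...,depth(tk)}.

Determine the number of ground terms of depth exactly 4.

If N_k denotes the number of depth-≤k ground terms, the 1 constant gives N_0 = 1, and each function symbol of arity r contributes N_{k-1}^r new terms at level k: N_k = 1 + N_{k-1} + N_{k-1} + N_{k-1}^2.
N_0 = 1
N_1 = 1 + 1 + 1 + 1^2 = 4
N_2 = 1 + 4 + 4 + 4^2 = 25
N_3 = 1 + 25 + 25 + 25^2 = 676
N_4 = 1 + 676 + 676 + 676^2 = 458329
Terms of depth exactly 4: N_4 − N_3 = 458329 − 676 = 457653.

457653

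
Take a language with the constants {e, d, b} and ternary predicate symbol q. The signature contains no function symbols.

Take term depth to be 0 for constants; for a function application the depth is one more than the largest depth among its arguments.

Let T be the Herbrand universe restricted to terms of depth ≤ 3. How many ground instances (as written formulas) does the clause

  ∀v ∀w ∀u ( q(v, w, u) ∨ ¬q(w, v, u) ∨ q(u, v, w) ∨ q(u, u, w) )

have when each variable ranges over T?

27

Ground terms of depth ≤ 3:
  With no function symbols every ground term is a constant, so there are exactly 3 ground terms at every depth bound.
  N_0 = 3
  N_1 = 3
  N_2 = 3
  N_3 = 3
  Explicitly: e, d, b.
So there are 3 ground terms available for substitution.
The clause has 3 distinct variables (v, w, u), each appearing in the body. In the free term algebra distinct substitutions yield syntactically distinct ground instances.
Number of ground instances = 3^3 = 27.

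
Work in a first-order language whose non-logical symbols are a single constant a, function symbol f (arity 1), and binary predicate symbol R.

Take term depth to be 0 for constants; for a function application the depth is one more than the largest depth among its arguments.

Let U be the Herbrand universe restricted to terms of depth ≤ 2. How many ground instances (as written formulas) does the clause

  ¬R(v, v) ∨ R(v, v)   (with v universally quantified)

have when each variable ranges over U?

Ground terms of depth ≤ 2:
  Write N_k for the number of ground terms of depth ≤ k. A term of depth ≤ k is either a constant or a function symbol applied to arguments of depth ≤ k−1, so N_k = 1 + N_{k-1}.
  N_0 = 1
  N_1 = 1 + 1 = 2
  N_2 = 1 + 2 = 3
  Explicitly: a, f(a), f(f(a)).
So there are 3 ground terms available for substitution.
There is 1 variable to instantiate (v),  occurring in at least one literal, so different choices give different ground instances.
Number of ground instances = 3.

3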